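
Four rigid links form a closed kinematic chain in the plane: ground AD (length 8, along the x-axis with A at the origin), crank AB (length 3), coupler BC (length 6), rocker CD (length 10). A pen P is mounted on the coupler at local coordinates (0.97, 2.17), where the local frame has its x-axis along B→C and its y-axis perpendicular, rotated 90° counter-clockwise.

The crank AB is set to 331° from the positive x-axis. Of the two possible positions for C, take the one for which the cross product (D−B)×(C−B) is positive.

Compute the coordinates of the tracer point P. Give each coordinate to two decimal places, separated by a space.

A=(0,0), D=(8.00,0)
B = A + 3.00·(cos331°, sin331°) = (2.6239, -1.4544)
|BD| = 5.5694
circle(B,6.00) ∩ circle(D,10.00): a=-2.9610, h=5.2185
  candidates: C₊=(-1.5972,2.8097) cross=29.064; C₋=(1.1284,-7.2651) cross=-29.064
  mode + wants cross > 0 → take C=(-1.5972,2.8097) (cross=29.064)
ex = (C−B)/|BC| = (-0.7035,0.7107); ey = (-0.7107,-0.7035)
P = B + 0.97·ex + 2.17·ey = (0.3993,-2.2917)

0.40 -2.29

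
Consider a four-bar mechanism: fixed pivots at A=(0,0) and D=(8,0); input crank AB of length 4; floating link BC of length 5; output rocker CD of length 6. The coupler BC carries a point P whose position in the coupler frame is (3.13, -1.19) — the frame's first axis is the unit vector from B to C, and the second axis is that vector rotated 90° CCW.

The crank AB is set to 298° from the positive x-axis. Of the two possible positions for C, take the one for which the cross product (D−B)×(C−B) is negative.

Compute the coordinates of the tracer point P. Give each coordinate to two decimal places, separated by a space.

4.14 -6.00

A=(0,0), D=(8.00,0)
B = A + 4.00·(cos298°, sin298°) = (1.8779, -3.5318)
|BD| = 7.0678
circle(B,5.00) ∩ circle(D,6.00): a=2.7557, h=4.1720
  candidates: C₊=(2.1801,1.4591) cross=29.487; C₋=(6.3497,-5.7686) cross=-29.487
  mode - wants cross < 0 → take C=(6.3497,-5.7686) (cross=-29.487)
ex = (C−B)/|BC| = (0.8944,-0.4474); ey = (0.4474,0.8944)
P = B + 3.13·ex + -1.19·ey = (4.1449,-5.9963)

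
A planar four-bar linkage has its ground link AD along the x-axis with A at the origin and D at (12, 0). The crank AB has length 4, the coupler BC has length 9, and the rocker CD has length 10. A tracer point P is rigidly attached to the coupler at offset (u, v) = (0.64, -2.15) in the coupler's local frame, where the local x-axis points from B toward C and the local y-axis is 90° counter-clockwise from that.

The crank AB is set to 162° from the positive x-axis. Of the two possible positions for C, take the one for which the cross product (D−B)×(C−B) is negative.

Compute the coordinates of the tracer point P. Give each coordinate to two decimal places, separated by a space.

-4.69 -0.82

A=(0,0), D=(12.00,0)
B = A + 4.00·(cos162°, sin162°) = (-3.8042, 1.2361)
|BD| = 15.8525
circle(B,9.00) ∩ circle(D,10.00): a=7.3270, h=5.2264
  candidates: C₊=(3.9080,5.8753) cross=82.852; C₋=(3.0929,-4.5458) cross=-82.852
  mode - wants cross < 0 → take C=(3.0929,-4.5458) (cross=-82.852)
ex = (C−B)/|BC| = (0.7663,-0.6424); ey = (0.6424,0.7663)
P = B + 0.64·ex + -2.15·ey = (-4.6950,-0.8227)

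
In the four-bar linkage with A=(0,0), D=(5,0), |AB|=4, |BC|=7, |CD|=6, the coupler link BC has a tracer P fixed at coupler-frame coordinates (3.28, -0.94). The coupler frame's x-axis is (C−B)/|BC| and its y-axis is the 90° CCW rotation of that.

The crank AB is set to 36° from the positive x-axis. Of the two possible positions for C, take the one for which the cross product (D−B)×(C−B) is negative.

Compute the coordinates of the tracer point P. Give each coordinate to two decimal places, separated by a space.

1.16 -0.36

A=(0,0), D=(5.00,0)
B = A + 4.00·(cos36°, sin36°) = (3.2361, 2.3511)
|BD| = 2.9393
circle(B,7.00) ∩ circle(D,6.00): a=3.6811, h=5.9540
  candidates: C₊=(10.2078,2.9798) cross=17.500; C₋=(0.6826,-4.1665) cross=-17.500
  mode - wants cross < 0 → take C=(0.6826,-4.1665) (cross=-17.500)
ex = (C−B)/|BC| = (-0.3648,-0.9311); ey = (0.9311,-0.3648)
P = B + 3.28·ex + -0.94·ey = (1.1643,-0.3599)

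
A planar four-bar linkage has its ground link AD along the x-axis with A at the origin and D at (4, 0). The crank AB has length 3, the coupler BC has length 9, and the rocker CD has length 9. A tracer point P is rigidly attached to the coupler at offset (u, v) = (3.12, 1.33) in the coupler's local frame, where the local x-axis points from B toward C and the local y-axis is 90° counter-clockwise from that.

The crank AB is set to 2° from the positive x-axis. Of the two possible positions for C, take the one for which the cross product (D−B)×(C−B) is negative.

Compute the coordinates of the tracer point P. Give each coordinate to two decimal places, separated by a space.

A=(0,0), D=(4.00,0)
B = A + 3.00·(cos2°, sin2°) = (2.9982, 0.1047)
|BD| = 1.0073
circle(B,9.00) ∩ circle(D,9.00): a=0.5036, h=8.9859
  candidates: C₊=(4.4331,8.9896) cross=9.051; C₋=(2.5651,-8.8849) cross=-9.051
  mode - wants cross < 0 → take C=(2.5651,-8.8849) (cross=-9.051)
ex = (C−B)/|BC| = (-0.0481,-0.9988); ey = (0.9988,-0.0481)
P = B + 3.12·ex + 1.33·ey = (4.1765,-3.0757)

4.18 -3.08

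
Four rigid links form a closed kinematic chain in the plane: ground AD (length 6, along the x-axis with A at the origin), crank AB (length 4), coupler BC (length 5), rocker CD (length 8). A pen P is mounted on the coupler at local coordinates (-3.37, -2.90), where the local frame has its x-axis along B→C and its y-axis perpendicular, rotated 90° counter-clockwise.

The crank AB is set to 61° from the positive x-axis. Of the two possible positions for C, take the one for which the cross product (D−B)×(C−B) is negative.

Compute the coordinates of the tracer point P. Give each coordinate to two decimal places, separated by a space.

2.79 7.86

A=(0,0), D=(6.00,0)
B = A + 4.00·(cos61°, sin61°) = (1.9392, 3.4985)
|BD| = 5.3600
circle(B,5.00) ∩ circle(D,8.00): a=-0.9581, h=4.9073
  candidates: C₊=(4.4164,7.8417) cross=26.303; C₋=(-1.9897,0.4060) cross=-26.303
  mode - wants cross < 0 → take C=(-1.9897,0.4060) (cross=-26.303)
ex = (C−B)/|BC| = (-0.7858,-0.6185); ey = (0.6185,-0.7858)
P = B + -3.37·ex + -2.90·ey = (2.7937,7.8616)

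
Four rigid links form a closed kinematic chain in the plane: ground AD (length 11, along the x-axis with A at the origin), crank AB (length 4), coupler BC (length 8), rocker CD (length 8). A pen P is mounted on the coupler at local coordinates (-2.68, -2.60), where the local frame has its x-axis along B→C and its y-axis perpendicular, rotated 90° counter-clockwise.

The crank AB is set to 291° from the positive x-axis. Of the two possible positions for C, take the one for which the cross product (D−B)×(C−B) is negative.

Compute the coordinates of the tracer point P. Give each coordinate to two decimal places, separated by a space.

A=(0,0), D=(11.00,0)
B = A + 4.00·(cos291°, sin291°) = (1.4335, -3.7343)
|BD| = 10.2695
circle(B,8.00) ∩ circle(D,8.00): a=5.1348, h=6.1347
  candidates: C₊=(3.9860,3.8475) cross=63.000; C₋=(8.4475,-7.5819) cross=-63.000
  mode - wants cross < 0 → take C=(8.4475,-7.5819) (cross=-63.000)
ex = (C−B)/|BC| = (0.8768,-0.4809); ey = (0.4809,0.8768)
P = B + -2.68·ex + -2.60·ey = (-2.1667,-4.7249)

-2.17 -4.72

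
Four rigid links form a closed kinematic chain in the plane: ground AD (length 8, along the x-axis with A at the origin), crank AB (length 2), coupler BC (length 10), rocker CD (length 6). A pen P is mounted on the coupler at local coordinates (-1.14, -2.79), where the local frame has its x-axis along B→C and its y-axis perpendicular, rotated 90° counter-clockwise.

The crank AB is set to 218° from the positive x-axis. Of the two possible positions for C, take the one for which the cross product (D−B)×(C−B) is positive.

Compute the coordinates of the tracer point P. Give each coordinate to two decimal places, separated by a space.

A=(0,0), D=(8.00,0)
B = A + 2.00·(cos218°, sin218°) = (-1.5760, -1.2313)
|BD| = 9.6549
circle(B,10.00) ∩ circle(D,6.00): a=8.1418, h=5.8061
  candidates: C₊=(5.7588,5.5657) cross=56.057; C₋=(7.2398,-5.9516) cross=-56.057
  mode + wants cross > 0 → take C=(5.7588,5.5657) (cross=56.057)
ex = (C−B)/|BC| = (0.7335,0.6797); ey = (-0.6797,0.7335)
P = B + -1.14·ex + -2.79·ey = (-0.5158,-4.0526)

-0.52 -4.05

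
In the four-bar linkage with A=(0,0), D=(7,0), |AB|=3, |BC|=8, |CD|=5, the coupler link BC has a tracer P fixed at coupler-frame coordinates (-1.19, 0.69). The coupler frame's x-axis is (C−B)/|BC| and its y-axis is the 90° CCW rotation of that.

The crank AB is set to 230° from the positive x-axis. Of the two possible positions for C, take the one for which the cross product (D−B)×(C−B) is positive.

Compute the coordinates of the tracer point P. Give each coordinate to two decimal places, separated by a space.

-3.24 -2.70

A=(0,0), D=(7.00,0)
B = A + 3.00·(cos230°, sin230°) = (-1.9284, -2.2981)
|BD| = 9.2194
circle(B,8.00) ∩ circle(D,5.00): a=6.7248, h=4.3332
  candidates: C₊=(3.5040,3.5746) cross=39.950; C₋=(5.6643,-4.8183) cross=-39.950
  mode + wants cross > 0 → take C=(3.5040,3.5746) (cross=39.950)
ex = (C−B)/|BC| = (0.6790,0.7341); ey = (-0.7341,0.6790)
P = B + -1.19·ex + 0.69·ey = (-3.2430,-2.7032)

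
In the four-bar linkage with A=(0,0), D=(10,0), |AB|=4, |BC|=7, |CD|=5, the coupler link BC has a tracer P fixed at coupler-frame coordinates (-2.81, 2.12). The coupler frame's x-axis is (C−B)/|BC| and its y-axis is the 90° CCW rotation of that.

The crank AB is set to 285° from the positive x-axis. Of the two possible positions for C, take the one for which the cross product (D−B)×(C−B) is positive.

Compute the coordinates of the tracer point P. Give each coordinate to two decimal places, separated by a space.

A=(0,0), D=(10.00,0)
B = A + 4.00·(cos285°, sin285°) = (1.0353, -3.8637)
|BD| = 9.7619
circle(B,7.00) ∩ circle(D,5.00): a=6.1102, h=3.4154
  candidates: C₊=(5.2947,1.6912) cross=33.341; C₋=(7.9983,-4.5819) cross=-33.341
  mode + wants cross > 0 → take C=(5.2947,1.6912) (cross=33.341)
ex = (C−B)/|BC| = (0.6085,0.7936); ey = (-0.7936,0.6085)
P = B + -2.81·ex + 2.12·ey = (-2.3569,-4.8036)

-2.36 -4.80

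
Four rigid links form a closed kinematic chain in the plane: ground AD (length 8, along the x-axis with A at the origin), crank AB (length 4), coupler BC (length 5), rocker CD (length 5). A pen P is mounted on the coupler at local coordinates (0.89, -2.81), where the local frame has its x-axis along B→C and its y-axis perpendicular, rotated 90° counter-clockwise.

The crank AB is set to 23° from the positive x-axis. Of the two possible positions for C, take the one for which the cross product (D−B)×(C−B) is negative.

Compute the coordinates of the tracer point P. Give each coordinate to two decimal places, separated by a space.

A=(0,0), D=(8.00,0)
B = A + 4.00·(cos23°, sin23°) = (3.6820, 1.5629)
|BD| = 4.5921
circle(B,5.00) ∩ circle(D,5.00): a=2.2961, h=4.4416
  candidates: C₊=(7.3527,4.9579) cross=20.397; C₋=(4.3293,-3.3950) cross=-20.397
  mode - wants cross < 0 → take C=(4.3293,-3.3950) (cross=-20.397)
ex = (C−B)/|BC| = (0.1295,-0.9916); ey = (0.9916,0.1295)
P = B + 0.89·ex + -2.81·ey = (1.0109,0.3166)

1.01 0.32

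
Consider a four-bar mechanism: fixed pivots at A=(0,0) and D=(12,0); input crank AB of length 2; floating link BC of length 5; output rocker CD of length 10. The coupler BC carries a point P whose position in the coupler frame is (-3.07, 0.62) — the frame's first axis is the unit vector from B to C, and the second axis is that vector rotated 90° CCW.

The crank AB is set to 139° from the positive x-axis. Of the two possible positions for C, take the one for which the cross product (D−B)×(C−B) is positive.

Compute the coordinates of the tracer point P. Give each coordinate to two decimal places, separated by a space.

A=(0,0), D=(12.00,0)
B = A + 2.00·(cos139°, sin139°) = (-1.5094, 1.3121)
|BD| = 13.5730
circle(B,5.00) ∩ circle(D,10.00): a=4.0237, h=2.9682
  candidates: C₊=(2.7823,3.8774) cross=40.287; C₋=(2.2085,-2.0311) cross=-40.287
  mode + wants cross > 0 → take C=(2.7823,3.8774) (cross=40.287)
ex = (C−B)/|BC| = (0.8583,0.5131); ey = (-0.5131,0.8583)
P = B + -3.07·ex + 0.62·ey = (-4.4627,0.2692)

-4.46 0.27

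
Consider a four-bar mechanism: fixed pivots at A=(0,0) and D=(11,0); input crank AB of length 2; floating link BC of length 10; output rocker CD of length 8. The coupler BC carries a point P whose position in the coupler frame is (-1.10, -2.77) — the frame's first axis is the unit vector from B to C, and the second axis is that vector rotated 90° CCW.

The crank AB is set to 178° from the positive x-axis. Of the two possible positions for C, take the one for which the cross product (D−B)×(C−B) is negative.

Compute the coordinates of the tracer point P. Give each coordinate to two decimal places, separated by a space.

A=(0,0), D=(11.00,0)
B = A + 2.00·(cos178°, sin178°) = (-1.9988, 0.0698)
|BD| = 12.9990
circle(B,10.00) ∩ circle(D,8.00): a=7.8842, h=6.1514
  candidates: C₊=(5.9183,6.1787) cross=79.961; C₋=(5.8523,-6.1238) cross=-79.961
  mode - wants cross < 0 → take C=(5.8523,-6.1238) (cross=-79.961)
ex = (C−B)/|BC| = (0.7851,-0.6194); ey = (0.6194,0.7851)
P = B + -1.10·ex + -2.77·ey = (-4.5780,-1.4236)

-4.58 -1.42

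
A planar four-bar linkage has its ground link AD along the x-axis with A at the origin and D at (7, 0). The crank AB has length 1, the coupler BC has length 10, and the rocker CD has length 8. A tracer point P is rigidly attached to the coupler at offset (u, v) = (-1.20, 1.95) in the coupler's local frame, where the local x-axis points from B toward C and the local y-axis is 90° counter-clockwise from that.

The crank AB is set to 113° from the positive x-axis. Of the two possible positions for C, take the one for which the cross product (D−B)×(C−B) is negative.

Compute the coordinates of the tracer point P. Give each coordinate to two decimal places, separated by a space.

A=(0,0), D=(7.00,0)
B = A + 1.00·(cos113°, sin113°) = (-0.3907, 0.9205)
|BD| = 7.4478
circle(B,10.00) ∩ circle(D,8.00): a=6.1407, h=7.8925
  candidates: C₊=(6.6784,7.9935) cross=58.782; C₋=(4.7275,-7.6704) cross=-58.782
  mode - wants cross < 0 → take C=(4.7275,-7.6704) (cross=-58.782)
ex = (C−B)/|BC| = (0.5118,-0.8591); ey = (0.8591,0.5118)
P = B + -1.20·ex + 1.95·ey = (0.6703,2.9495)

0.67 2.95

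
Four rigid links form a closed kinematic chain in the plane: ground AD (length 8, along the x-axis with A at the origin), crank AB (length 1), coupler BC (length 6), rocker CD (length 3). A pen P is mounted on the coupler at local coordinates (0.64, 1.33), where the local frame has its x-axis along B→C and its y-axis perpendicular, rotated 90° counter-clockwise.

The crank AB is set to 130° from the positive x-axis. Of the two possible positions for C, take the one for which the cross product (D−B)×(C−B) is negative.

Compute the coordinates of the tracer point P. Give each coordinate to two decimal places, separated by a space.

A=(0,0), D=(8.00,0)
B = A + 1.00·(cos130°, sin130°) = (-0.6428, 0.7660)
|BD| = 8.6767
circle(B,6.00) ∩ circle(D,3.00): a=5.8942, h=1.1216
  candidates: C₊=(5.3275,1.3629) cross=9.732; C₋=(5.1294,-0.8716) cross=-9.732
  mode - wants cross < 0 → take C=(5.1294,-0.8716) (cross=-9.732)
ex = (C−B)/|BC| = (0.9620,-0.2729); ey = (0.2729,0.9620)
P = B + 0.64·ex + 1.33·ey = (0.3359,1.8709)

0.34 1.87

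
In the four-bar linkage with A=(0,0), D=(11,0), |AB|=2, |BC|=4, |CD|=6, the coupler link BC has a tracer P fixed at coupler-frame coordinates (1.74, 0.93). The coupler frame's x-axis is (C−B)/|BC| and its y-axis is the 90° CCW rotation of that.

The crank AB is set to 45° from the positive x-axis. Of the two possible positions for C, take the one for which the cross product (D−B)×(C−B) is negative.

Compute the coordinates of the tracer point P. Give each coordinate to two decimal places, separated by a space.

3.39 1.49

A=(0,0), D=(11.00,0)
B = A + 2.00·(cos45°, sin45°) = (1.4142, 1.4142)
|BD| = 9.6895
circle(B,4.00) ∩ circle(D,6.00): a=3.8127, h=1.2096
  candidates: C₊=(5.3627,2.0544) cross=11.720; C₋=(5.0096,-0.3389) cross=-11.720
  mode - wants cross < 0 → take C=(5.0096,-0.3389) (cross=-11.720)
ex = (C−B)/|BC| = (0.8988,-0.4383); ey = (0.4383,0.8988)
P = B + 1.74·ex + 0.93·ey = (3.3858,1.4875)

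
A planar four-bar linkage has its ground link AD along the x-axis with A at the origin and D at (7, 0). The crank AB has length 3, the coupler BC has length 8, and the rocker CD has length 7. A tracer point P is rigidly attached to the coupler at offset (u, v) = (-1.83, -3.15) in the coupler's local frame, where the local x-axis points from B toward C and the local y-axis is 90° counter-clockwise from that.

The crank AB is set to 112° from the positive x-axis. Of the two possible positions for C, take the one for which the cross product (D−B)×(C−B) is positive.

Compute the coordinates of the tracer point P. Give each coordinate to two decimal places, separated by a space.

-1.08 -0.86

A=(0,0), D=(7.00,0)
B = A + 3.00·(cos112°, sin112°) = (-1.1238, 2.7816)
|BD| = 8.5868
circle(B,8.00) ∩ circle(D,7.00): a=5.1668, h=6.1077
  candidates: C₊=(5.7429,6.8862) cross=52.446; C₋=(1.7859,-4.6705) cross=-52.446
  mode + wants cross > 0 → take C=(5.7429,6.8862) (cross=52.446)
ex = (C−B)/|BC| = (0.8583,0.5131); ey = (-0.5131,0.8583)
P = B + -1.83·ex + -3.15·ey = (-1.0784,-0.8612)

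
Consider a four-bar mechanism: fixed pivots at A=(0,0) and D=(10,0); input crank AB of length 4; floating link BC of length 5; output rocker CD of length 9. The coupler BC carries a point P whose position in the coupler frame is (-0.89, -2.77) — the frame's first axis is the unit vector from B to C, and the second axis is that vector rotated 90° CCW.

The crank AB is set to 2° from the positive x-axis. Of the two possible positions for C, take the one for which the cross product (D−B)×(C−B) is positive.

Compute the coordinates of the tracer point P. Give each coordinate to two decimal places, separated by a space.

6.91 0.15

A=(0,0), D=(10.00,0)
B = A + 4.00·(cos2°, sin2°) = (3.9976, 0.1396)
|BD| = 6.0041
circle(B,5.00) ∩ circle(D,9.00): a=-1.6615, h=4.7159
  candidates: C₊=(2.4462,4.8928) cross=28.314; C₋=(2.2269,-4.5364) cross=-28.314
  mode + wants cross > 0 → take C=(2.4462,4.8928) (cross=28.314)
ex = (C−B)/|BC| = (-0.3103,0.9506); ey = (-0.9506,-0.3103)
P = B + -0.89·ex + -2.77·ey = (6.9070,0.1530)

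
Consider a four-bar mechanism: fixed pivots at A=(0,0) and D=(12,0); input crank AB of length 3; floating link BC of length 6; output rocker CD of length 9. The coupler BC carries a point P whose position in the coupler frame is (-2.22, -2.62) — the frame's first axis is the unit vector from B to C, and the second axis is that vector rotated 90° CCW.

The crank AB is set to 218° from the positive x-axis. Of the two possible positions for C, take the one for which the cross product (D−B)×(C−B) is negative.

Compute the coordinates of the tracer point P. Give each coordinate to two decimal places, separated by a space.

A=(0,0), D=(12.00,0)
B = A + 3.00·(cos218°, sin218°) = (-2.3640, -1.8470)
|BD| = 14.4823
circle(B,6.00) ∩ circle(D,9.00): a=5.6875, h=1.9110
  candidates: C₊=(3.0333,0.7738) cross=27.676; C₋=(3.5208,-3.0171) cross=-27.676
  mode - wants cross < 0 → take C=(3.5208,-3.0171) (cross=-27.676)
ex = (C−B)/|BC| = (0.9808,-0.1950); ey = (0.1950,0.9808)
P = B + -2.22·ex + -2.62·ey = (-5.0523,-3.9838)

-5.05 -3.98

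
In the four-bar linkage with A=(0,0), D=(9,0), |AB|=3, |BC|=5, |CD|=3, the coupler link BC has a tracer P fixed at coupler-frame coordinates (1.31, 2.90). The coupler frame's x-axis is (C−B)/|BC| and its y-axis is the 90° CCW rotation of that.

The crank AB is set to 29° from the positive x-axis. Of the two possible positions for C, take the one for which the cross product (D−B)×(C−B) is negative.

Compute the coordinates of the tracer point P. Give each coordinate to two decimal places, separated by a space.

A=(0,0), D=(9.00,0)
B = A + 3.00·(cos29°, sin29°) = (2.6239, 1.4544)
|BD| = 6.5399
circle(B,5.00) ∩ circle(D,3.00): a=4.4932, h=2.1934
  candidates: C₊=(7.4923,2.5936) cross=14.345; C₋=(6.5168,-1.6833) cross=-14.345
  mode - wants cross < 0 → take C=(6.5168,-1.6833) (cross=-14.345)
ex = (C−B)/|BC| = (0.7786,-0.6275); ey = (0.6275,0.7786)
P = B + 1.31·ex + 2.90·ey = (5.4637,2.8902)

5.46 2.89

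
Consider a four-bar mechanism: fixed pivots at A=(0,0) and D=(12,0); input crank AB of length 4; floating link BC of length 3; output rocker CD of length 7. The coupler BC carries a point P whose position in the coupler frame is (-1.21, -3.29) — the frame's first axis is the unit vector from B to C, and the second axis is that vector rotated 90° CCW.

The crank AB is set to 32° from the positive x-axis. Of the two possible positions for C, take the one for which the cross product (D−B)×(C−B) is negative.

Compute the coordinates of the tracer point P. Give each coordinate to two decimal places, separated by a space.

-0.03 1.36

A=(0,0), D=(12.00,0)
B = A + 4.00·(cos32°, sin32°) = (3.3922, 2.1197)
|BD| = 8.8650
circle(B,3.00) ∩ circle(D,7.00): a=2.1764, h=2.0648
  candidates: C₊=(5.9992,3.6042) cross=18.304; C₋=(5.0118,-0.4056) cross=-18.304
  mode - wants cross < 0 → take C=(5.0118,-0.4056) (cross=-18.304)
ex = (C−B)/|BC| = (0.5399,-0.8418); ey = (0.8418,0.5399)
P = B + -1.21·ex + -3.29·ey = (-0.0304,1.3621)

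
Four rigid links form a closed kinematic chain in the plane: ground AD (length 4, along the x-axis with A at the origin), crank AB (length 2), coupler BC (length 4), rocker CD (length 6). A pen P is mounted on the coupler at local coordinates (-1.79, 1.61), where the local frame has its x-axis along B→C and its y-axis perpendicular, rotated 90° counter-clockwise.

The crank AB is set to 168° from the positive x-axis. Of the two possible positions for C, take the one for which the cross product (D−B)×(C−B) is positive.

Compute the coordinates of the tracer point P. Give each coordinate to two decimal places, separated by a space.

-4.14 -0.60

A=(0,0), D=(4.00,0)
B = A + 2.00·(cos168°, sin168°) = (-1.9563, 0.4158)
|BD| = 5.9708
circle(B,4.00) ∩ circle(D,6.00): a=1.3106, h=3.7792
  candidates: C₊=(-0.3857,4.0946) cross=22.565; C₋=(-0.9121,-3.4455) cross=-22.565
  mode + wants cross > 0 → take C=(-0.3857,4.0946) (cross=22.565)
ex = (C−B)/|BC| = (0.3926,0.9197); ey = (-0.9197,0.3926)
P = B + -1.79·ex + 1.61·ey = (-4.1398,-0.5983)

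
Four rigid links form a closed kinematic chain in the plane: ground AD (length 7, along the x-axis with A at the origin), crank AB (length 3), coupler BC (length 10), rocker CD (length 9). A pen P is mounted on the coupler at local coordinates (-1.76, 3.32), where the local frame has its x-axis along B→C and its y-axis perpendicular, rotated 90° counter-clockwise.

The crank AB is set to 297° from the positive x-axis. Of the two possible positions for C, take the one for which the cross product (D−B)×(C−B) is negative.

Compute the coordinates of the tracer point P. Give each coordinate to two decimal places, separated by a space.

A=(0,0), D=(7.00,0)
B = A + 3.00·(cos297°, sin297°) = (1.3620, -2.6730)
|BD| = 6.2396
circle(B,10.00) ∩ circle(D,9.00): a=4.6423, h=8.8571
  candidates: C₊=(1.7624,7.3190) cross=55.265; C₋=(9.3511,-8.6875) cross=-55.265
  mode - wants cross < 0 → take C=(9.3511,-8.6875) (cross=-55.265)
ex = (C−B)/|BC| = (0.7989,-0.6014); ey = (0.6014,0.7989)
P = B + -1.76·ex + 3.32·ey = (1.9527,1.0379)

1.95 1.04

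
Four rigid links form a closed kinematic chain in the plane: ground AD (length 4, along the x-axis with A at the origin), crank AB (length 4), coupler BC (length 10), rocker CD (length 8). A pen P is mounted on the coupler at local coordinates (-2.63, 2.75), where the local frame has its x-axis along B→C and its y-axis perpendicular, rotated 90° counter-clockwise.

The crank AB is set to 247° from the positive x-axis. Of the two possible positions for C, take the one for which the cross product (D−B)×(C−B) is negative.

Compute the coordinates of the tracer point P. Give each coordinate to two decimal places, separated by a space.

-3.13 -0.21

A=(0,0), D=(4.00,0)
B = A + 4.00·(cos247°, sin247°) = (-1.5629, -3.6820)
|BD| = 6.6711
circle(B,10.00) ∩ circle(D,8.00): a=6.0338, h=7.9746
  candidates: C₊=(-0.9329,6.2981) cross=53.199; C₋=(7.8700,-7.0017) cross=-53.199
  mode - wants cross < 0 → take C=(7.8700,-7.0017) (cross=-53.199)
ex = (C−B)/|BC| = (0.9433,-0.3320); ey = (0.3320,0.9433)
P = B + -2.63·ex + 2.75·ey = (-3.1309,-0.2149)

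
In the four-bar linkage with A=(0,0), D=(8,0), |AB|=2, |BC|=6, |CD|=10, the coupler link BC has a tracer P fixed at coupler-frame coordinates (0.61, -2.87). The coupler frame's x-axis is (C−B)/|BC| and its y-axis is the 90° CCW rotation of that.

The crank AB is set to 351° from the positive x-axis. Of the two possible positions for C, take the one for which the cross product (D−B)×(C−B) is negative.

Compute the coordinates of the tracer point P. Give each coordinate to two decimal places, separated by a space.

-0.93 0.07

A=(0,0), D=(8.00,0)
B = A + 2.00·(cos351°, sin351°) = (1.9754, -0.3129)
|BD| = 6.0327
circle(B,6.00) ∩ circle(D,10.00): a=-2.2880, h=5.5466
  candidates: C₊=(-0.5972,5.1076) cross=33.461; C₋=(-0.0219,-5.9707) cross=-33.461
  mode - wants cross < 0 → take C=(-0.0219,-5.9707) (cross=-33.461)
ex = (C−B)/|BC| = (-0.3329,-0.9430); ey = (0.9430,-0.3329)
P = B + 0.61·ex + -2.87·ey = (-0.9340,0.0673)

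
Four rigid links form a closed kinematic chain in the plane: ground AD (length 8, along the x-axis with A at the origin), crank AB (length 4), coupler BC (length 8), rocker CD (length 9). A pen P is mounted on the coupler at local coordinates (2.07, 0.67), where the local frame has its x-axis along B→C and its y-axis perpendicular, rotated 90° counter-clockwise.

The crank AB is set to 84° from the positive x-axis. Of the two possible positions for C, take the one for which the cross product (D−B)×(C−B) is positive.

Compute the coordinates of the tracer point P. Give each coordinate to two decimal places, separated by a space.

1.64 5.78

A=(0,0), D=(8.00,0)
B = A + 4.00·(cos84°, sin84°) = (0.4181, 3.9781)
|BD| = 8.5621
circle(B,8.00) ∩ circle(D,9.00): a=3.2883, h=7.2929
  candidates: C₊=(6.7184,8.9083) cross=62.443; C₋=(-0.0584,-4.0077) cross=-62.443
  mode + wants cross > 0 → take C=(6.7184,8.9083) (cross=62.443)
ex = (C−B)/|BC| = (0.7875,0.6163); ey = (-0.6163,0.7875)
P = B + 2.07·ex + 0.67·ey = (1.6354,5.7814)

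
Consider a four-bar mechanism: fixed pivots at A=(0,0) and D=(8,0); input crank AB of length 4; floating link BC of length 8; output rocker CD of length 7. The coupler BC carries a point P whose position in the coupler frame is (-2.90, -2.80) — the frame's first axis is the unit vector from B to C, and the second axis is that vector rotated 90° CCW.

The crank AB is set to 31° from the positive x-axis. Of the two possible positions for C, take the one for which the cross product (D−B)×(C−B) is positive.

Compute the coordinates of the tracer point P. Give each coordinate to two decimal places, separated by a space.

A=(0,0), D=(8.00,0)
B = A + 4.00·(cos31°, sin31°) = (3.4287, 2.0602)
|BD| = 5.0141
circle(B,8.00) ∩ circle(D,7.00): a=4.0028, h=6.9266
  candidates: C₊=(9.9240,6.7304) cross=34.731; C₋=(4.2321,-5.8994) cross=-34.731
  mode + wants cross > 0 → take C=(9.9240,6.7304) (cross=34.731)
ex = (C−B)/|BC| = (0.8119,0.5838); ey = (-0.5838,0.8119)
P = B + -2.90·ex + -2.80·ey = (2.7087,-1.9062)

2.71 -1.91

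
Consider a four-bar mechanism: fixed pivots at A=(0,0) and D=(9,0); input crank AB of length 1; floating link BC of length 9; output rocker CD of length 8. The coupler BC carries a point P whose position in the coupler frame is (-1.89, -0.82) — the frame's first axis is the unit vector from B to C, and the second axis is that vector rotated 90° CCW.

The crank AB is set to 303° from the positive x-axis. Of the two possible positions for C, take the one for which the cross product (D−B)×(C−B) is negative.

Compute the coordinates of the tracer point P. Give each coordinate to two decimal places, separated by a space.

A=(0,0), D=(9.00,0)
B = A + 1.00·(cos303°, sin303°) = (0.5446, -0.8387)
|BD| = 8.4969
circle(B,9.00) ∩ circle(D,8.00): a=5.2488, h=7.3110
  candidates: C₊=(5.0462,6.9547) cross=62.120; C₋=(6.4894,-7.5959) cross=-62.120
  mode - wants cross < 0 → take C=(6.4894,-7.5959) (cross=-62.120)
ex = (C−B)/|BC| = (0.6605,-0.7508); ey = (0.7508,0.6605)
P = B + -1.89·ex + -0.82·ey = (-1.3194,0.0387)

-1.32 0.04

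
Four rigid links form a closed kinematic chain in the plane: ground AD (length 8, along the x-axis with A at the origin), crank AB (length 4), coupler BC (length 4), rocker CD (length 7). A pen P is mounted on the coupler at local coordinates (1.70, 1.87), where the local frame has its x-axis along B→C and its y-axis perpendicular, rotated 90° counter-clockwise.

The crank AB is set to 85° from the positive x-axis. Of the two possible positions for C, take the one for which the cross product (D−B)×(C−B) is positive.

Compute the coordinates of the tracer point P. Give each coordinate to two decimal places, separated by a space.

1.07 6.41

A=(0,0), D=(8.00,0)
B = A + 4.00·(cos85°, sin85°) = (0.3486, 3.9848)
|BD| = 8.6268
circle(B,4.00) ∩ circle(D,7.00): a=2.4008, h=3.1994
  candidates: C₊=(3.9558,5.7135) cross=27.601; C₋=(1.0001,0.0382) cross=-27.601
  mode + wants cross > 0 → take C=(3.9558,5.7135) (cross=27.601)
ex = (C−B)/|BC| = (0.9018,0.4322); ey = (-0.4322,0.9018)
P = B + 1.70·ex + 1.87·ey = (1.0735,6.4058)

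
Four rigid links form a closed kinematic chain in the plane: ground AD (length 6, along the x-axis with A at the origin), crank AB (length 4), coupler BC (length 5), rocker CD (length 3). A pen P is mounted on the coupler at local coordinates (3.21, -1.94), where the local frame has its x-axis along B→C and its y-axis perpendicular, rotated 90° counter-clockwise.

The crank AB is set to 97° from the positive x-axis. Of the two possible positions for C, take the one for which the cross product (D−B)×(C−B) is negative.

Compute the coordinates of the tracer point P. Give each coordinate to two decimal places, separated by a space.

0.39 0.32

A=(0,0), D=(6.00,0)
B = A + 4.00·(cos97°, sin97°) = (-0.4875, 3.9702)
|BD| = 7.6059
circle(B,5.00) ∩ circle(D,3.00): a=4.8548, h=1.1963
  candidates: C₊=(4.2779,2.4565) cross=9.099; C₋=(3.0289,0.4156) cross=-9.099
  mode - wants cross < 0 → take C=(3.0289,0.4156) (cross=-9.099)
ex = (C−B)/|BC| = (0.7033,-0.7109); ey = (0.7109,0.7033)
P = B + 3.21·ex + -1.94·ey = (0.3909,0.3238)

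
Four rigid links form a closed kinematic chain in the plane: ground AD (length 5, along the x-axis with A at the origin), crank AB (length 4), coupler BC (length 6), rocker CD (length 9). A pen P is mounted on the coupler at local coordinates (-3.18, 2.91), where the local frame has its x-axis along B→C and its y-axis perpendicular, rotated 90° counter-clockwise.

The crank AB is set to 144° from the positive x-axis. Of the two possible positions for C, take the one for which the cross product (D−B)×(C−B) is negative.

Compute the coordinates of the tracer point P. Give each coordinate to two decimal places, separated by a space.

-0.33 5.54

A=(0,0), D=(5.00,0)
B = A + 4.00·(cos144°, sin144°) = (-3.2361, 2.3511)
|BD| = 8.5651
circle(B,6.00) ∩ circle(D,9.00): a=1.6556, h=5.7671
  candidates: C₊=(-0.0610,7.4422) cross=49.395; C₋=(-3.2271,-3.6489) cross=-49.395
  mode - wants cross < 0 → take C=(-3.2271,-3.6489) (cross=-49.395)
ex = (C−B)/|BC| = (0.0015,-1.0000); ey = (1.0000,0.0015)
P = B + -3.18·ex + 2.91·ey = (-0.3308,5.5355)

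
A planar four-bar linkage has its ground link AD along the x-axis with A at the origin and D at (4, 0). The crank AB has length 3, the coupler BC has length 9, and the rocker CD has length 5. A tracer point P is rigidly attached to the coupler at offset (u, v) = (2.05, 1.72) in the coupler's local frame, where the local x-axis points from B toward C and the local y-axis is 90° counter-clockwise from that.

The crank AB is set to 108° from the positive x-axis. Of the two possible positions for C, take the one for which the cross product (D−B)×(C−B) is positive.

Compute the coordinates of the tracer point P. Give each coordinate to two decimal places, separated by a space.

A=(0,0), D=(4.00,0)
B = A + 3.00·(cos108°, sin108°) = (-0.9271, 2.8532)
|BD| = 5.6935
circle(B,9.00) ∩ circle(D,5.00): a=7.7646, h=4.5509
  candidates: C₊=(8.0728,2.9004) cross=25.911; C₋=(3.5117,-4.9761) cross=-25.911
  mode + wants cross > 0 → take C=(8.0728,2.9004) (cross=25.911)
ex = (C−B)/|BC| = (1.0000,0.0052); ey = (-0.0052,1.0000)
P = B + 2.05·ex + 1.72·ey = (1.1139,4.5839)

1.11 4.58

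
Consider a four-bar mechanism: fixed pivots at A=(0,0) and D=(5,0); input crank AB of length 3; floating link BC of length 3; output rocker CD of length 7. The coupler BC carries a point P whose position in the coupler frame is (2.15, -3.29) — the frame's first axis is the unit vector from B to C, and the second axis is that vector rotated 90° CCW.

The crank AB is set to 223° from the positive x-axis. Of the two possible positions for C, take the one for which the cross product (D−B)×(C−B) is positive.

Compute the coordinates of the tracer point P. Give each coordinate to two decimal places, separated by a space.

1.27 -0.19

A=(0,0), D=(5.00,0)
B = A + 3.00·(cos223°, sin223°) = (-2.1941, -2.0460)
|BD| = 7.4793
circle(B,3.00) ∩ circle(D,7.00): a=1.0656, h=2.8044
  candidates: C₊=(-1.9362,0.9429) cross=20.975; C₋=(-0.4019,-4.4519) cross=-20.975
  mode + wants cross > 0 → take C=(-1.9362,0.9429) (cross=20.975)
ex = (C−B)/|BC| = (0.0860,0.9963); ey = (-0.9963,0.0860)
P = B + 2.15·ex + -3.29·ey = (1.2686,-0.1867)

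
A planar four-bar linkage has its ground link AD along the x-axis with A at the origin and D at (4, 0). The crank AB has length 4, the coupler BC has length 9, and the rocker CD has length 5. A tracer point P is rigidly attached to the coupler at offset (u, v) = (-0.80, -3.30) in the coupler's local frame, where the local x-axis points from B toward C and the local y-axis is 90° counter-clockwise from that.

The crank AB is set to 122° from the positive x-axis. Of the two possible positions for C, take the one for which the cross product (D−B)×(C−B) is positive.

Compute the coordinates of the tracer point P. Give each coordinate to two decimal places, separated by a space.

A=(0,0), D=(4.00,0)
B = A + 4.00·(cos122°, sin122°) = (-2.1197, 3.3922)
|BD| = 6.9970
circle(B,9.00) ∩ circle(D,5.00): a=7.5002, h=4.9746
  candidates: C₊=(6.8519,4.1069) cross=34.807; C₋=(2.0284,-4.5949) cross=-34.807
  mode + wants cross > 0 → take C=(6.8519,4.1069) (cross=34.807)
ex = (C−B)/|BC| = (0.9968,0.0794); ey = (-0.0794,0.9968)
P = B + -0.80·ex + -3.30·ey = (-2.6551,0.0391)

-2.66 0.04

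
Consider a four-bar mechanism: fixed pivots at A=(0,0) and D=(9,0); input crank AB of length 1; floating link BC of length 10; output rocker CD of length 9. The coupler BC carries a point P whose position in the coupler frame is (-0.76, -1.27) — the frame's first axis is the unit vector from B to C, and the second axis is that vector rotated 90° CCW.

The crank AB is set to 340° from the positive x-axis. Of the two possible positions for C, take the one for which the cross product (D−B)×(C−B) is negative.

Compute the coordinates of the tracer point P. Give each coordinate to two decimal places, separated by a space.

-0.54 -0.42

A=(0,0), D=(9.00,0)
B = A + 1.00·(cos340°, sin340°) = (0.9397, -0.3420)
|BD| = 8.0676
circle(B,10.00) ∩ circle(D,9.00): a=5.2113, h=8.5348
  candidates: C₊=(5.7845,8.4060) cross=68.855; C₋=(6.5082,-8.6482) cross=-68.855
  mode - wants cross < 0 → take C=(6.5082,-8.6482) (cross=-68.855)
ex = (C−B)/|BC| = (0.5568,-0.8306); ey = (0.8306,0.5568)
P = B + -0.76·ex + -1.27·ey = (-0.5384,-0.4179)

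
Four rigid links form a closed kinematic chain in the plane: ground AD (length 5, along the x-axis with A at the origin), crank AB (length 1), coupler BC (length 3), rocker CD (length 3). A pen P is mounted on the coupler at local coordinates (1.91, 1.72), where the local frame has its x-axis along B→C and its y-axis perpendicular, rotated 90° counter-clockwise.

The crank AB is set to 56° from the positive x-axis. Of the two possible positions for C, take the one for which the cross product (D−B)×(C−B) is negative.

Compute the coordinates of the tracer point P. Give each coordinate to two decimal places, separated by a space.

A=(0,0), D=(5.00,0)
B = A + 1.00·(cos56°, sin56°) = (0.5592, 0.8290)
|BD| = 4.5175
circle(B,3.00) ∩ circle(D,3.00): a=2.2588, h=1.9743
  candidates: C₊=(3.1419,2.3553) cross=8.919; C₋=(2.4173,-1.5263) cross=-8.919
  mode - wants cross < 0 → take C=(2.4173,-1.5263) (cross=-8.919)
ex = (C−B)/|BC| = (0.6194,-0.7851); ey = (0.7851,0.6194)
P = B + 1.91·ex + 1.72·ey = (3.0926,0.3948)

3.09 0.39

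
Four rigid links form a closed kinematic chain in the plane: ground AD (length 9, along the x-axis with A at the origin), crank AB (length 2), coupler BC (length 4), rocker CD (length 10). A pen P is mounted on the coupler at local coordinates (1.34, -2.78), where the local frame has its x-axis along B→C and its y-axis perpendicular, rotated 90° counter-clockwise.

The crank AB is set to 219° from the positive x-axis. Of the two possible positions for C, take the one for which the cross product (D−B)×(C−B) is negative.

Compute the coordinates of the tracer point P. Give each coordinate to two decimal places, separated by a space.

-3.43 -3.71

A=(0,0), D=(9.00,0)
B = A + 2.00·(cos219°, sin219°) = (-1.5543, -1.2586)
|BD| = 10.6291
circle(B,4.00) ∩ circle(D,10.00): a=1.3631, h=3.7606
  candidates: C₊=(-0.6461,2.6369) cross=39.971; C₋=(0.2445,-4.8313) cross=-39.971
  mode - wants cross < 0 → take C=(0.2445,-4.8313) (cross=-39.971)
ex = (C−B)/|BC| = (0.4497,-0.8932); ey = (0.8932,0.4497)
P = B + 1.34·ex + -2.78·ey = (-3.4347,-3.7057)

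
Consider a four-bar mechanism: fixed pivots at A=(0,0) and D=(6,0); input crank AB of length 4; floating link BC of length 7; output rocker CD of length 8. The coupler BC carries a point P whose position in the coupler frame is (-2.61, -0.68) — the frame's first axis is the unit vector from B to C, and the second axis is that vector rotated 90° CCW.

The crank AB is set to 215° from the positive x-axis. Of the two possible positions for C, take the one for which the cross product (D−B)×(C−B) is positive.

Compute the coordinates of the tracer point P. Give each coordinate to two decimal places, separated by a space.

A=(0,0), D=(6.00,0)
B = A + 4.00·(cos215°, sin215°) = (-3.2766, -2.2943)
|BD| = 9.5561
circle(B,7.00) ∩ circle(D,8.00): a=3.9932, h=5.7493
  candidates: C₊=(-0.7805,4.2455) cross=54.941; C₋=(1.9801,-6.9167) cross=-54.941
  mode + wants cross > 0 → take C=(-0.7805,4.2455) (cross=54.941)
ex = (C−B)/|BC| = (0.3566,0.9343); ey = (-0.9343,0.3566)
P = B + -2.61·ex + -0.68·ey = (-3.5720,-4.9752)

-3.57 -4.98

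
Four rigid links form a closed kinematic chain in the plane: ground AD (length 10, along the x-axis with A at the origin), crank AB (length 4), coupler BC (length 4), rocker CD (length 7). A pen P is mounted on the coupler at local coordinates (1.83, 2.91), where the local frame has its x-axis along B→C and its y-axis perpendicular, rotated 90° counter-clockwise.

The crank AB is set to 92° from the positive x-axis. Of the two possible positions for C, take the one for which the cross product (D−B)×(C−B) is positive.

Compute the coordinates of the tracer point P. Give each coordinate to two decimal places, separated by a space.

2.22 6.50

A=(0,0), D=(10.00,0)
B = A + 4.00·(cos92°, sin92°) = (-0.1396, 3.9976)
|BD| = 10.8992
circle(B,4.00) ∩ circle(D,7.00): a=3.9357, h=0.7143
  candidates: C₊=(3.7838,3.2185) cross=7.785; C₋=(3.2598,1.8895) cross=-7.785
  mode + wants cross > 0 → take C=(3.7838,3.2185) (cross=7.785)
ex = (C−B)/|BC| = (0.9809,-0.1948); ey = (0.1948,0.9809)
P = B + 1.83·ex + 2.91·ey = (2.2221,6.4954)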